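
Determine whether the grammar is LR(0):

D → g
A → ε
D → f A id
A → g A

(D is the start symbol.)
No. Shift-reduce conflict between [A → .] and [A → . g A]

Augment with D' → D and build the canonical LR(0) collection (I0 = CLOSURE({[D' → . D]}), then GOTO on every symbol after a dot until no new states appear). It has 8 states:
  I0: { [D → . f A id], [D → . g], [D' → . D] }  — shift
  I1: { [D' → D .] }  — accept
  I2: { [A → . g A], [A → .], [D → f . A id] }  — shift, reduce
  I3: { [D → g .] }  — reduce
  I4: { [D → f A . id] }  — shift
  I5: { [A → . g A], [A → .], [A → g . A] }  — shift, reduce
  I6: { [A → g A .] }  — reduce
  I7: { [D → f A id .] }  — reduce

Conflict in state I2:
  Shift-reduce conflict between [A → .] and [A → . g A]
So the grammar is NOT LR(0).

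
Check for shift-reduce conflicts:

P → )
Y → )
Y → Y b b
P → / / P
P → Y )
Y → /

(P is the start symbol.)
Yes — I2: [Y → / .] vs [P → / . / P]

A shift-reduce conflict occurs when an LR(0) state has both:
  - a complete (reduce) item [A → α .] (dot at the end), and
  - a shift item [B → β . c γ] (dot before a terminal).

Augment with P' → P and build the canonical LR(0) collection (I0 = CLOSURE({[P' → . P]}), then GOTO on every symbol after a dot until no new states appear). It has 10 states:
  I0: { [P → . )], [P → . / / P], [P → . Y )], [P' → . P], [Y → . )], [Y → . /], [Y → . Y b b] }  — shift
  I1: { [P → ) .], [Y → ) .] }  — 2 reduces
  I2: { [P → / . / P], [Y → / .] }  — shift, reduce
  I3: { [P' → P .] }  — accept
  I4: { [P → Y . )], [Y → Y . b b] }  — shift
  I5: { [P → Y ) .] }  — reduce
  I6: { [Y → Y b . b] }  — shift
  I7: { [Y → Y b b .] }  — reduce
  I8: { [P → . )], [P → . / / P], [P → . Y )], [P → / / . P], [Y → . )], [Y → . /], [Y → . Y b b] }  — shift
  I9: { [P → / / P .] }  — reduce

I2 contains reduce item [Y → / .] and shift item [P → / . / P] — shift-reduce conflict.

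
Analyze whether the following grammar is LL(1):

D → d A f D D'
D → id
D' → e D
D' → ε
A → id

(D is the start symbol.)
No. Predict set conflict for D': { 'e' }

Relevant sets:
  FOLLOW(D') = { $, 'e' }

For D:
  PREDICT(D → d A f D D') = { 'd' }
  PREDICT(D → id) = { 'id' }
For D':
  PREDICT(D' → e D) = { 'e' }
  PREDICT(D' → ε) = { $, 'e' }
A has a single production, so nothing to check there.

Conflict found: Predict set conflict for D': { 'e' }
The grammar is NOT LL(1).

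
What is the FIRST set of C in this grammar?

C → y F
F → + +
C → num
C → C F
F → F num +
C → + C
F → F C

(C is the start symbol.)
{ '+', 'num', 'y' }

To compute FIRST(C), examine every production with C on the left-hand side, reading each right-hand side left to right until a non-nullable symbol is reached.

From C → y F:
  - y is a terminal: add 'y' and stop
From C → num:
  - num is a terminal: add 'num' and stop
From C → C F:
  - C is the symbol being defined: contributes nothing new
    C is not nullable, so stop
From C → + C:
  - '+' is a terminal: add '+' and stop

Collecting: FIRST(C) = { '+', 'num', 'y' }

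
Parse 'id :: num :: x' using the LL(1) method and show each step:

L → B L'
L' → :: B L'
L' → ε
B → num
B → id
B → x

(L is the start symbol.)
Stack is shown with the top on the left.

Stack      Input             Action
-----------------------------------
L $        id :: num :: x $  output L → B L'
B L' $     id :: num :: x $  output B → id
id L' $    id :: num :: x $  match 'id'
L' $       :: num :: x $     output L' → :: B L'
:: B L' $  :: num :: x $     match '::'
B L' $     num :: x $        output B → num
num L' $   num :: x $        match 'num'
L' $       :: x $            output L' → :: B L'
:: B L' $  :: x $            match '::'
B L' $     x $               output B → x
x L' $     x $               match 'x'
L' $       $                 output L' → ε
$          $                 accept

The string is accepted.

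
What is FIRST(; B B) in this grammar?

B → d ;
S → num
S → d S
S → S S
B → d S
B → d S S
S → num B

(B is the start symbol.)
{ ';' }

To compute FIRST(; B B), process the symbols left to right:
Symbol ; is a terminal. Add ';' and stop.
FIRST(; B B) = { ';' }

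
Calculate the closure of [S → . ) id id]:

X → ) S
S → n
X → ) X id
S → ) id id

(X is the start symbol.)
To compute CLOSURE, for each item [A → α.Bβ] where B is a non-terminal, add [B → .γ] for all productions B → γ; repeat for the newly added items until nothing changes.

Start with: [S → . ) id id]
The dot precedes the terminal ')', so nothing is added.

CLOSURE = { [S → . ) id id] }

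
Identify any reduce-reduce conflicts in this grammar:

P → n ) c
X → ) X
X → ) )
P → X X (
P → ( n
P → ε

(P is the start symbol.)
No reduce-reduce conflicts

Augment with P' → P and build the canonical LR(0) collection (I0 = CLOSURE({[P' → . P]}), then GOTO on every symbol after a dot until no new states appear). It has 13 states:
  I0: { [P → . ( n], [P → . X X (], [P → . n ) c], [P → .], [P' → . P], [X → . ) )], [X → . ) X] }  — shift, reduce
  I1: { [P → ( . n] }  — shift
  I2: { [X → ) . )], [X → ) . X], [X → . ) )], [X → . ) X] }  — shift
  I3: { [P' → P .] }  — accept
  I4: { [P → X . X (], [X → . ) )], [X → . ) X] }  — shift
  I5: { [P → n . ) c] }  — shift
  I6: { [P → n ) . c] }  — shift
  I7: { [P → n ) c .] }  — reduce
  I8: { [P → X X . (] }  — shift
  I9: { [P → X X ( .] }  — reduce
  I10: { [X → ) ) .], [X → ) . )], [X → ) . X], [X → . ) )], [X → . ) X] }  — shift, reduce
  I11: { [X → ) X .] }  — reduce
  I12: { [P → ( n .] }  — reduce

No state contains more than one complete item.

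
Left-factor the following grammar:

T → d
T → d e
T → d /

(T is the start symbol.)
T → d T'
T' → ε
T' → e
T' → /

Left-factoring transforms A → αβ₁ | αβ₂ into A → αA' and A' → β₁ | β₂
(α is the longest common prefix among the alternatives). Repeat until
no nonterminal has two alternatives with a common prefix.

Round 1: T has alternatives sharing prefix 'd'. Introduce T': T → d T'
  Add: T' → ε
  Add: T' → e
  Add: T' → /

No remaining common prefixes — done.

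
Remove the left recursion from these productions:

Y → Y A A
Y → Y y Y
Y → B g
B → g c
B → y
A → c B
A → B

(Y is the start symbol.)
Y → B g Y'
Y' → A A Y'
Y' → y Y Y'
Y' → ε
B → g c
B → y
A → c B
A → B

Y is directly left-recursive. The standard transformation for
  A → A α₁ | ... | A α_m | β₁ | ... | β_n
is
  A  → β₁ A' | ... | β_n A'
  A' → α₁ A' | ... | α_m A' | ε

Y → B g becomes Y → B g Y'
Y → Y A A becomes Y' → A A Y'
Y → Y y Y becomes Y' → y Y Y'
Add Y' → ε

Productions for other non-terminals are unchanged:
  B → g c
  B → y
  A → c B
  A → B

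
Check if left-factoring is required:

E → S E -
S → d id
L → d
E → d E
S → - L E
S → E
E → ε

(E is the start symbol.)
No, left-factoring is not needed

Left-factoring is needed when two productions for the same non-terminal
share a common prefix on the right-hand side.

Productions for E:
  E → S E -
  E → d E
  E → ε
Productions for S:
  S → d id
  S → - L E
  S → E

No common prefixes found.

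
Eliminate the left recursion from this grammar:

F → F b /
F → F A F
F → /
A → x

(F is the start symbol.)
F → / F'
F' → b / F'
F' → A F F'
F' → ε
A → x

F is directly left-recursive. The standard transformation for
  A → A α₁ | ... | A α_m | β₁ | ... | β_n
is
  A  → β₁ A' | ... | β_n A'
  A' → α₁ A' | ... | α_m A' | ε

F → / becomes F → / F'
F → F b / becomes F' → b / F'
F → F A F becomes F' → A F F'
Add F' → ε

Productions for other non-terminals are unchanged:
  A → x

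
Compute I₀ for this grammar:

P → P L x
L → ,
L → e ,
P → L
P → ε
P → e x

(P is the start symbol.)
{ [L → . ,], [L → . e ,], [P → . L], [P → . P L x], [P → . e x], [P → .], [P' → . P] }

First, augment the grammar with P' → P
I₀ = CLOSURE({ [P' → . P] }):
  [P' → . P] has the dot before P: add [P → . P L x], [P → . L], [P → .], [P → . e x]
  [P → . L] has the dot before L: add [L → . ,], [L → . e ,]
No further items can be added.

I₀ = { [L → . ,], [L → . e ,], [P → . L], [P → . P L x], [P → . e x], [P → .], [P' → . P] }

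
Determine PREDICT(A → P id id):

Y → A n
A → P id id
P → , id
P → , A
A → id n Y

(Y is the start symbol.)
PREDICT(A → P id id) = (FIRST(RHS) \ {ε}) ∪ (FOLLOW(A) if ε ∈ FIRST(RHS), i.e. RHS ⇒* ε)
FIRST(P) = { ',' }
FIRST(P id id) = { ',' }
ε ∉ FIRST(P id id), so FOLLOW(A) is not added.
PREDICT(A → P id id) = { ',' }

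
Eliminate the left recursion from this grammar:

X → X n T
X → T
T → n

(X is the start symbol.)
X is directly left-recursive. The standard transformation for
  A → A α₁ | ... | A α_m | β₁ | ... | β_n
is
  A  → β₁ A' | ... | β_n A'
  A' → α₁ A' | ... | α_m A' | ε

X → T becomes X → T X'
X → X n T becomes X' → n T X'
Add X' → ε

Productions for other non-terminals are unchanged:
  T → n

Resulting grammar:
X → T X'
X' → n T X'
X' → ε
T → n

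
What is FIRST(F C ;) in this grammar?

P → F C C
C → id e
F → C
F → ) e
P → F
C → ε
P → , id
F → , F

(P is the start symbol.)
{ ')', ',', ';', 'id' }

FIRST sets of the non-terminals involved (from the grammar, by fixed-point iteration):
  FIRST(F) = { ')', ',', 'id', ε }
  FIRST(C) = { 'id', ε }

To compute FIRST(F C ;), process the symbols left to right:
Symbol F is a non-terminal. Add FIRST(F) \ {ε} = { ')', ',', 'id' }
F is nullable (ε ∈ FIRST(F)), continue to the next symbol.
Symbol C is a non-terminal. Add FIRST(C) \ {ε} = { 'id' }
C is nullable (ε ∈ FIRST(C)), continue to the next symbol.
Symbol ; is a terminal. Add ';' and stop.
FIRST(F C ;) = { ')', ',', ';', 'id' }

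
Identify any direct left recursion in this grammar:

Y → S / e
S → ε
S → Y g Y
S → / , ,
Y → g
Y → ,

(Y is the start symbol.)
Direct left recursion occurs when N → N α for some non-terminal N (the right-hand side begins with the left-hand side itself).

Y → S / e: starts with S
S → ε: starts with ε
S → Y g Y: starts with Y
S → / , ,: starts with '/'
Y → g: starts with g
Y → ,: starts with ','

No direct left recursion found.

Answer: No direct left recursion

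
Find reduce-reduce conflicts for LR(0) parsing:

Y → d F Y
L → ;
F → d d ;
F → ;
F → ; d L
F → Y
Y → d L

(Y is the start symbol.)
Yes — I3: [F → ; .] vs [L → ; .]; I9: [F → ; .] vs [F → d d ; .]

A reduce-reduce conflict occurs when an LR(0) state has two complete items [A → α .] and [B → β .] — both call for a reduction, and with no lookahead the parser cannot choose between them.

Augment with Y' → Y and build the canonical LR(0) collection (I0 = CLOSURE({[Y' → . Y]}), then GOTO on every symbol after a dot until no new states appear). It has 14 states:
  I0: { [Y → . d F Y], [Y → . d L], [Y' → . Y] }  — shift
  I1: { [Y' → Y .] }  — accept
  I2: { [F → . ; d L], [F → . ;], [F → . Y], [F → . d d ;], [L → . ;], [Y → . d F Y], [Y → . d L], [Y → d . F Y], [Y → d . L] }  — shift
  I3: { [F → ; . d L], [F → ; .], [L → ; .] }  — shift, 2 reduces
  I4: { [Y → . d F Y], [Y → . d L], [Y → d F . Y] }  — shift
  I5: { [Y → d L .] }  — reduce
  I6: { [F → Y .] }  — reduce
  I7: { [F → . ; d L], [F → . ;], [F → . Y], [F → . d d ;], [F → d . d ;], [L → . ;], [Y → . d F Y], [Y → . d L], [Y → d . F Y], [Y → d . L] }  — shift
  I8: { [F → . ; d L], [F → . ;], [F → . Y], [F → . d d ;], [F → d . d ;], [F → d d . ;], [L → . ;], [Y → . d F Y], [Y → . d L], [Y → d . F Y], [Y → d . L] }  — shift
  I9: { [F → ; . d L], [F → ; .], [F → d d ; .], [L → ; .] }  — shift, 3 reduces
  I10: { [F → ; d . L], [L → . ;] }  — shift
  I11: { [L → ; .] }  — reduce
  I12: { [F → ; d L .] }  — reduce
  I13: { [Y → d F Y .] }  — reduce

I3 contains complete items [F → ; .], [L → ; .] — reduce-reduce conflict.
I9 contains complete items [F → ; .], [F → d d ; .], [L → ; .] — reduce-reduce conflict.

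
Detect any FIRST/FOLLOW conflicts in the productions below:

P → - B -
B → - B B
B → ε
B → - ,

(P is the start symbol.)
Yes. B → '-' B B with FOLLOW(B) on { '-' }; B → '-' ',' with FOLLOW(B) on { '-' }

A FIRST/FOLLOW conflict occurs when a non-terminal N has a nullable alternative N → β (β ⇒* ε) and another alternative N → α with FIRST(α) ∩ FOLLOW(N) ≠ ∅: on such a lookahead the parser cannot decide between expanding α and letting N vanish via β.

Nullable non-terminals: B.

B: nullable alternative(s) B → ε; FOLLOW(B) = { '-' }
  B → - B B: FIRST \ {ε} = { '-' } — overlaps FOLLOW(B) on { '-' }: CONFLICT
  B → ε: FIRST \ {ε} = { } — this is the only nullable alternative, skip
  B → - ,: FIRST \ {ε} = { '-' } — overlaps FOLLOW(B) on { '-' }: CONFLICT

P has no nullable alternative, so no FIRST/FOLLOW check is needed there.

So the grammar has 2 FIRST/FOLLOW conflicts (marked CONFLICT above).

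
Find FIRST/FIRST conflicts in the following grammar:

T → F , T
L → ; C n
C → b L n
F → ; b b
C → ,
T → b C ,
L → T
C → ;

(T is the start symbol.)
FIRST sets of the non-terminals at (or reachable through a nullable prefix from) the front of some alternative:
  FIRST(F) = { ';' }
  FIRST(T) = { ';', 'b' }

Productions for T:
  T → F , T: FIRST = { ';' }
  T → b C ,: FIRST = { 'b' }
Productions for L:
  L → ; C n: FIRST = { ';' }
  L → T: FIRST = { ';', 'b' }
Productions for C:
  C → b L n: FIRST = { 'b' }
  C → ,: FIRST = { ',' }
  C → ;: FIRST = { ';' }
F has only one production, so no FIRST/FIRST conflict is possible there.

Conflict for L: L → ; C n and L → T
  Overlap: { ';' }

Answer: Yes. L → ';' C n / L → T on { ';' }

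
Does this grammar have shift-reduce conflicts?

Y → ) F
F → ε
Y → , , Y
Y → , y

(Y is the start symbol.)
Augment with Y' → Y and build the canonical LR(0) collection (I0 = CLOSURE({[Y' → . Y]}), then GOTO on every symbol after a dot until no new states appear). It has 8 states:
  I0: { [Y → . ) F], [Y → . , , Y], [Y → . , y], [Y' → . Y] }  — shift
  I1: { [F → .], [Y → ) . F] }  — reduce
  I2: { [Y → , . , Y], [Y → , . y] }  — shift
  I3: { [Y' → Y .] }  — accept
  I4: { [Y → , , . Y], [Y → . ) F], [Y → . , , Y], [Y → . , y] }  — shift
  I5: { [Y → , y .] }  — reduce
  I6: { [Y → , , Y .] }  — reduce
  I7: { [Y → ) F .] }  — reduce

No state contains both a complete item and a shift item.

Answer: No shift-reduce conflicts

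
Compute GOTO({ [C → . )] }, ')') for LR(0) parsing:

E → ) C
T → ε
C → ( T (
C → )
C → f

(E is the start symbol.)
{ [C → ) .] }

GOTO(I, ')') = CLOSURE({ [A → αX.β] : [A → α.Xβ] ∈ I, X = ')' })

Items with dot before ')', with the dot advanced:
  [C → . )] → [C → ) .]
Closure adds nothing (no advanced item has the dot before a non-terminal).

GOTO = { [C → ) .] }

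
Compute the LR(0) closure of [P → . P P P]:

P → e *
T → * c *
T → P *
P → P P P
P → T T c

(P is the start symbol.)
{ [P → . P P P], [P → . T T c], [P → . e *], [T → . * c *], [T → . P *] }

To compute CLOSURE, for each item [A → α.Bβ] where B is a non-terminal, add [B → .γ] for all productions B → γ; repeat for the newly added items until nothing changes.

Start with: [P → . P P P]
  [P → . P P P] has the dot before P: add [P → . e *], [P → . T T c]
  [P → . T T c] has the dot before T: add [T → . * c *], [T → . P *]
No further items can be added.

CLOSURE = { [P → . P P P], [P → . T T c], [P → . e *], [T → . * c *], [T → . P *] }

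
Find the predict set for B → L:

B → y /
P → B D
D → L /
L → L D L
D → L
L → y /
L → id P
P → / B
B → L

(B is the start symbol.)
PREDICT(B → L) = (FIRST(RHS) \ {ε}) ∪ (FOLLOW(B) if ε ∈ FIRST(RHS), i.e. RHS ⇒* ε)
FIRST(L) = { 'id', 'y' }
FIRST(L) = { 'id', 'y' }
ε ∉ FIRST(L), so FOLLOW(B) is not added.
PREDICT(B → L) = { 'id', 'y' }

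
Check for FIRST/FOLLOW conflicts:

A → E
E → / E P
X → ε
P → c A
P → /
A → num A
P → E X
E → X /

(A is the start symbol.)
No FIRST/FOLLOW conflicts.

Nullable non-terminals: X.
X has a nullable alternative but only one production, so nothing to check.

A, E, P have no nullable alternative, so no FIRST/FOLLOW check is needed there.

No FIRST/FOLLOW conflicts found.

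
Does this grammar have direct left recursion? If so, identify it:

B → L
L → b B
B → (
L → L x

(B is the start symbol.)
Direct left recursion occurs when N → N α for some non-terminal N (the right-hand side begins with the left-hand side itself).

B → L: starts with L
L → b B: starts with b
B → (: starts with '('
L → L x: LEFT RECURSIVE (starts with L)

The grammar has direct left recursion on: L.

Answer: Yes, L is left-recursive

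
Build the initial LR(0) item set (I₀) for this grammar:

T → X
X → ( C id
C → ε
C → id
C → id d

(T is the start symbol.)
First, augment the grammar with T' → T
I₀ = CLOSURE({ [T' → . T] }):
  [T' → . T] has the dot before T: add [T → . X]
  [T → . X] has the dot before X: add [X → . ( C id]
No further items can be added.

I₀ = { [T → . X], [T' → . T], [X → . ( C id] }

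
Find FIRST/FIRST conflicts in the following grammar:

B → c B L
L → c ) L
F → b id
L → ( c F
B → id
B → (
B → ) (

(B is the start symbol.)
No FIRST/FIRST conflicts.

A FIRST/FIRST conflict occurs when two productions N → α and N → β for the same non-terminal have FIRST(α) ∩ FIRST(β) ≠ ∅ (with ε ∈ FIRST of a nullable right-hand side, so two nullable alternatives also conflict).

Productions for B:
  B → c B L: FIRST = { 'c' }
  B → id: FIRST = { 'id' }
  B → (: FIRST = { '(' }
  B → ) (: FIRST = { ')' }
Productions for L:
  L → c ) L: FIRST = { 'c' }
  L → ( c F: FIRST = { '(' }
F has only one production, so no FIRST/FIRST conflict is possible there.

All alternatives of each non-terminal have pairwise disjoint FIRST sets.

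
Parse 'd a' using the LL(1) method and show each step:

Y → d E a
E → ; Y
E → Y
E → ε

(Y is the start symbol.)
LL(1) parsing maintains a stack (initially the start symbol over $) and the input. At each step: if the stack top is a terminal, match it against the current input token; if it is a non-terminal N, replace it with the RHS of M[N, lookahead] (the unique production whose predict set contains the lookahead).

Stack is shown with the top on the left.

Stack    Input  Action
----------------------
Y $      d a $  output Y → d E a
d E a $  d a $  match 'd'
E a $    a $    output E → ε
a $      a $    match 'a'
$        $      accept

The string is accepted.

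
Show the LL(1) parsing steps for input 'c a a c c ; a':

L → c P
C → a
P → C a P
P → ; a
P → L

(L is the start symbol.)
LL(1) parsing maintains a stack (initially the start symbol over $) and the input. At each step: if the stack top is a terminal, match it against the current input token; if it is a non-terminal N, replace it with the RHS of M[N, lookahead] (the unique production whose predict set contains the lookahead).

Stack is shown with the top on the left.

Stack    Input            Action
--------------------------------
L $      c a a c c ; a $  output L → c P
c P $    c a a c c ; a $  match 'c'
P $      a a c c ; a $    output P → C a P
C a P $  a a c c ; a $    output C → a
a a P $  a a c c ; a $    match 'a'
a P $    a c c ; a $      match 'a'
P $      c c ; a $        output P → L
L $      c c ; a $        output L → c P
c P $    c c ; a $        match 'c'
P $      c ; a $          output P → L
L $      c ; a $          output L → c P
c P $    c ; a $          match 'c'
P $      ; a $            output P → ; a
; a $    ; a $            match ';'
a $      a $              match 'a'
$        $                accept

The string is accepted.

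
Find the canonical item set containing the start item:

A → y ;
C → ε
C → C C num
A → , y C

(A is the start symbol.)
{ [A → . , y C], [A → . y ;], [A' → . A] }

First, augment the grammar with A' → A
I₀ = CLOSURE({ [A' → . A] }):
  [A' → . A] has the dot before A: add [A → . y ;], [A → . , y C]
No further items can be added.

I₀ = { [A → . , y C], [A → . y ;], [A' → . A] }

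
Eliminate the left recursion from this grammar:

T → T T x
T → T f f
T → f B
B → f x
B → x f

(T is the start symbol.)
T is directly left-recursive. The standard transformation for
  A → A α₁ | ... | A α_m | β₁ | ... | β_n
is
  A  → β₁ A' | ... | β_n A'
  A' → α₁ A' | ... | α_m A' | ε

T → f B becomes T → f B T'
T → T T x becomes T' → T x T'
T → T f f becomes T' → f f T'
Add T' → ε

Productions for other non-terminals are unchanged:
  B → f x
  B → x f

Resulting grammar:
T → f B T'
T' → T x T'
T' → f f T'
T' → ε
B → f x
B → x f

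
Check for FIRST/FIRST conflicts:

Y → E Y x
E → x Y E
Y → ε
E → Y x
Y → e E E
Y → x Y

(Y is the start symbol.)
FIRST sets of the non-terminals at (or reachable through a nullable prefix from) the front of some alternative:
  FIRST(E) = { 'e', 'x' }
  FIRST(Y) = { 'e', 'x', ε }

Productions for Y:
  Y → E Y x: FIRST = { 'e', 'x' }
  Y → ε: FIRST = { ε }
  Y → e E E: FIRST = { 'e' }
  Y → x Y: FIRST = { 'x' }
Productions for E:
  E → x Y E: FIRST = { 'x' }
  E → Y x: FIRST = { 'e', 'x' }

Conflict for Y: Y → E Y x and Y → e E E
  Overlap: { 'e' }
Conflict for Y: Y → E Y x and Y → x Y
  Overlap: { 'x' }
Conflict for E: E → x Y E and E → Y x
  Overlap: { 'x' }

Answer: Yes. Y → E Y x / Y → e E E on { 'e' }; Y → E Y x / Y → x Y on { 'x' }; E → x Y E / E → Y x on { 'x' }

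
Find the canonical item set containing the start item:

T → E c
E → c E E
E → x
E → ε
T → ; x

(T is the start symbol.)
{ [E → . c E E], [E → . x], [E → .], [T → . ; x], [T → . E c], [T' → . T] }

First, augment the grammar with T' → T
I₀ = CLOSURE({ [T' → . T] }):
  [T' → . T] has the dot before T: add [T → . E c], [T → . ; x]
  [T → . E c] has the dot before E: add [E → . c E E], [E → . x], [E → .]
No further items can be added.

I₀ = { [E → . c E E], [E → . x], [E → .], [T → . ; x], [T → . E c], [T' → . T] }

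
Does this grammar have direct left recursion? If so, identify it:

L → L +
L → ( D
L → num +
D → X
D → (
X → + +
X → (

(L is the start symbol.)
Yes, L is left-recursive

L → L +: LEFT RECURSIVE (starts with L)
L → ( D: starts with '('
L → num +: starts with num
D → X: starts with X
D → (: starts with '('
X → + +: starts with '+'
X → (: starts with '('

The grammar has direct left recursion on: L.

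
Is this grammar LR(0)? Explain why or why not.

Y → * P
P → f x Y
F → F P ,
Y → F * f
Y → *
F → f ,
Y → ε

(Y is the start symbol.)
A grammar is LR(0) if no state in the canonical LR(0) collection has:
  - both a shift item (dot before a terminal) and a complete item (shift-reduce conflict), or
  - two or more complete items (reduce-reduce conflict; the accept item [Y' → Y .] counts as a complete item here).

Augment with Y' → Y and build the canonical LR(0) collection (I0 = CLOSURE({[Y' → . Y]}), then GOTO on every symbol after a dot until no new states appear). It has 14 states:
  I0: { [F → . F P ,], [F → . f ,], [Y → . * P], [Y → . *], [Y → . F * f], [Y → .], [Y' → . Y] }  — shift, reduce
  I1: { [P → . f x Y], [Y → * . P], [Y → * .] }  — shift, reduce
  I2: { [F → F . P ,], [P → . f x Y], [Y → F . * f] }  — shift
  I3: { [Y' → Y .] }  — accept
  I4: { [F → f . ,] }  — shift
  I5: { [F → f , .] }  — reduce
  I6: { [Y → F * . f] }  — shift
  I7: { [F → F P . ,] }  — shift
  I8: { [P → f . x Y] }  — shift
  I9: { [F → . F P ,], [F → . f ,], [P → f x . Y], [Y → . * P], [Y → . *], [Y → . F * f], [Y → .] }  — shift, reduce
  I10: { [P → f x Y .] }  — reduce
  I11: { [F → F P , .] }  — reduce
  I12: { [Y → F * f .] }  — reduce
  I13: { [Y → * P .] }  — reduce

Conflict in state I0:
  Shift-reduce conflict between [Y → .] and [F → . f ,]
So the grammar is NOT LR(0).

Answer: No. Shift-reduce conflict between [Y → .] and [F → . f ,]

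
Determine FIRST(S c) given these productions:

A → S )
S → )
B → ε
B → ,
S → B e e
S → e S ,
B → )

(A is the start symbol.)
{ ')', ',', 'e' }

FIRST sets of the non-terminals involved (from the grammar, by fixed-point iteration):
  FIRST(S) = { ')', ',', 'e' }

To compute FIRST(S c), process the symbols left to right:
Symbol S is a non-terminal. Add FIRST(S) \ {ε} = { ')', ',', 'e' }
S is not nullable (ε ∉ FIRST(S)), so stop here.
FIRST(S c) = { ')', ',', 'e' }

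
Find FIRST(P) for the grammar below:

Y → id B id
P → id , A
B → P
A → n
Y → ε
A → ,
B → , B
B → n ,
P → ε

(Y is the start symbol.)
{ 'id', ε }

To compute FIRST(P), examine every production with P on the left-hand side, reading each right-hand side left to right until a non-nullable symbol is reached.

From P → id , A:
  - id is a terminal: add 'id' and stop
From P → ε:
  - ε-production, so ε ∈ FIRST(P)

Collecting: FIRST(P) = { 'id', ε }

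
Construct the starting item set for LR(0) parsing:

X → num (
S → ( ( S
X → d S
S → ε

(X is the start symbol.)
First, augment the grammar with X' → X
I₀ = CLOSURE({ [X' → . X] }):
  [X' → . X] has the dot before X: add [X → . num (], [X → . d S]
No further items can be added.

I₀ = { [X → . d S], [X → . num (], [X' → . X] }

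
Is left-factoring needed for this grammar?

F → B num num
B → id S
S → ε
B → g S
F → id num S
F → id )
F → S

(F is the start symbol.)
Left-factoring is needed when two productions for the same non-terminal
share a common prefix on the right-hand side.

Productions for F:
  F → B num num
  F → id num S
  F → id )
  F → S
Productions for B:
  B → id S
  B → g S

Found common prefix 'id' in productions for F

Answer: Yes, F has productions with common prefix 'id'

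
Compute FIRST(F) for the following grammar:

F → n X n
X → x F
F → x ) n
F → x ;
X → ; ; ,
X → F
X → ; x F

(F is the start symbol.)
To compute FIRST(F), examine every production with F on the left-hand side, reading each right-hand side left to right until a non-nullable symbol is reached.

From F → n X n:
  - n is a terminal: add 'n' and stop
From F → x ) n:
  - x is a terminal: add 'x' and stop
From F → x ;:
  - x is a terminal: add 'x' and stop

Collecting: FIRST(F) = { 'n', 'x' }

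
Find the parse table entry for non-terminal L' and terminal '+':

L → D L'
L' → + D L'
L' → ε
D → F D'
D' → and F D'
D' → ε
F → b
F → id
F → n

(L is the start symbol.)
L' → + D L'

To find M[L', '+'], we find productions for L' where '+' is in the predict set (PREDICT(N → α) = (FIRST(α) \ {ε}) ∪ (FOLLOW(N) if α ⇒* ε)).

Relevant sets:
  FOLLOW(L') = { $ }

L' → + D L': PREDICT = { '+' }
  '+' is in predict set, so this production goes in M[L', '+']
L' → ε: PREDICT = { $ }

M[L', '+'] = L' → + D L'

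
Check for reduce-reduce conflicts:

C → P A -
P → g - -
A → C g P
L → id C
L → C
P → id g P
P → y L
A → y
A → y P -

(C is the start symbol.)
A reduce-reduce conflict occurs when an LR(0) state has two complete items [A → α .] and [B → β .] — both call for a reduction, and with no lookahead the parser cannot choose between them.

Augment with C' → C and build the canonical LR(0) collection (I0 = CLOSURE({[C' → . C]}), then GOTO on every symbol after a dot until no new states appear). It has 23 states:
  I0: { [C → . P A -], [C' → . C], [P → . g - -], [P → . id g P], [P → . y L] }  — shift
  I1: { [C' → C .] }  — accept
  I2: { [A → . C g P], [A → . y P -], [A → . y], [C → . P A -], [C → P . A -], [P → . g - -], [P → . id g P], [P → . y L] }  — shift
  I3: { [P → g . - -] }  — shift
  I4: { [P → id . g P] }  — shift
  I5: { [C → . P A -], [L → . C], [L → . id C], [P → . g - -], [P → . id g P], [P → . y L], [P → y . L] }  — shift
  I6: { [L → C .] }  — reduce
  I7: { [P → y L .] }  — reduce
  I8: { [C → . P A -], [L → id . C], [P → . g - -], [P → . id g P], [P → . y L], [P → id . g P] }  — shift
  I9: { [L → id C .] }  — reduce
  I10: { [P → . g - -], [P → . id g P], [P → . y L], [P → g . - -], [P → id g . P] }  — shift
  I11: { [P → g - . -] }  — shift
  I12: { [P → id g P .] }  — reduce
  I13: { [P → g - - .] }  — reduce
  I14: { [P → . g - -], [P → . id g P], [P → . y L], [P → id g . P] }  — shift
  I15: { [C → P A . -] }  — shift
  I16: { [A → C . g P] }  — shift
  I17: { [A → y . P -], [A → y .], [C → . P A -], [L → . C], [L → . id C], [P → . g - -], [P → . id g P], [P → . y L], [P → y . L] }  — shift, reduce
  I18: { [A → . C g P], [A → . y P -], [A → . y], [A → y P . -], [C → . P A -], [C → P . A -], [P → . g - -], [P → . id g P], [P → . y L] }  — shift
  I19: { [A → y P - .] }  — reduce
  I20: { [A → C g . P], [P → . g - -], [P → . id g P], [P → . y L] }  — shift
  I21: { [A → C g P .] }  — reduce
  I22: { [C → P A - .] }  — reduce

No state contains more than one complete item.

Answer: No reduce-reduce conflicts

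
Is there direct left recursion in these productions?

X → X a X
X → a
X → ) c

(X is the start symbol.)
Yes, X is left-recursive

Direct left recursion occurs when N → N α for some non-terminal N (the right-hand side begins with the left-hand side itself).

X → X a X: LEFT RECURSIVE (starts with X)
X → a: starts with a
X → ) c: starts with ')'

The grammar has direct left recursion on: X.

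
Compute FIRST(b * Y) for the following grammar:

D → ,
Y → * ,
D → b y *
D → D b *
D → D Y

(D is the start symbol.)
To compute FIRST(b * Y), process the symbols left to right:
Symbol b is a terminal. Add 'b' and stop.
FIRST(b * Y) = { 'b' }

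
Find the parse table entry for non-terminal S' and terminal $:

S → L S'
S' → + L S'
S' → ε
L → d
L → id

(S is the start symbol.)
To find M[S', $], we find productions for S' where $ is in the predict set (PREDICT(N → α) = (FIRST(α) \ {ε}) ∪ (FOLLOW(N) if α ⇒* ε)).

Relevant sets:
  FOLLOW(S') = { $ }

S' → + L S': PREDICT = { '+' }
S' → ε: PREDICT = { $ }
  $ is in predict set, so this production goes in M[S', $]

M[S', $] = S' → ε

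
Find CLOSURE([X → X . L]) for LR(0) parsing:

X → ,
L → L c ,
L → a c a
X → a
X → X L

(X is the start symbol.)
{ [L → . L c ,], [L → . a c a], [X → X . L] }

To compute CLOSURE, for each item [A → α.Bβ] where B is a non-terminal, add [B → .γ] for all productions B → γ; repeat for the newly added items until nothing changes.

Start with: [X → X . L]
  [X → X . L] has the dot before L: add [L → . L c ,], [L → . a c a]
No further items can be added.

CLOSURE = { [L → . L c ,], [L → . a c a], [X → X . L] }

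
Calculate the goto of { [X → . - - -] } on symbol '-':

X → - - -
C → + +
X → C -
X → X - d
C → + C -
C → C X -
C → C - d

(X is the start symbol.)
GOTO(I, '-') = CLOSURE({ [A → αX.β] : [A → α.Xβ] ∈ I, X = '-' })

Items with dot before '-', with the dot advanced:
  [X → . - - -] → [X → - . - -]
Closure adds nothing (no advanced item has the dot before a non-terminal).

GOTO = { [X → - . - -] }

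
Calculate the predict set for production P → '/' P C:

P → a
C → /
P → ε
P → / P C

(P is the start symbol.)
{ '/' }

PREDICT(P → '/' P C) = (FIRST(RHS) \ {ε}) ∪ (FOLLOW(P) if ε ∈ FIRST(RHS), i.e. RHS ⇒* ε)
FIRST('/' P C) = { '/' }
ε ∉ FIRST('/' P C), so FOLLOW(P) is not added.
PREDICT(P → '/' P C) = { '/' }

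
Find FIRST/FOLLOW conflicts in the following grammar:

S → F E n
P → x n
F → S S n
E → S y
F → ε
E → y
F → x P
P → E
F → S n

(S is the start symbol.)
Nullable non-terminals: F.
FIRST sets used below: FIRST(S) = { 'x', 'y' }

F: nullable alternative(s) F → ε; FOLLOW(F) = { 'x', 'y' }
  F → S S n: FIRST \ {ε} = { 'x', 'y' } — overlaps FOLLOW(F) on { 'x', 'y' }: CONFLICT
  F → ε: FIRST \ {ε} = { } — this is the only nullable alternative, skip
  F → x P: FIRST \ {ε} = { 'x' } — overlaps FOLLOW(F) on { 'x' }: CONFLICT
  F → S n: FIRST \ {ε} = { 'x', 'y' } — overlaps FOLLOW(F) on { 'x', 'y' }: CONFLICT

E, P, S have no nullable alternative, so no FIRST/FOLLOW check is needed there.

So the grammar has 3 FIRST/FOLLOW conflicts (marked CONFLICT above).

Answer: Yes. F → S S n with FOLLOW(F) on { 'x', 'y' }; F → x P with FOLLOW(F) on { 'x' }; F → S n with FOLLOW(F) on { 'x', 'y' }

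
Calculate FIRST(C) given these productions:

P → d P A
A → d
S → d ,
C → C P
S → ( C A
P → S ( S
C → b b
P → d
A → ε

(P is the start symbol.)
To compute FIRST(C), examine every production with C on the left-hand side, reading each right-hand side left to right until a non-nullable symbol is reached.

From C → C P:
  - C is the symbol being defined: contributes nothing new
    C is not nullable, so stop
From C → b b:
  - b is a terminal: add 'b' and stop

Collecting: FIRST(C) = { 'b' }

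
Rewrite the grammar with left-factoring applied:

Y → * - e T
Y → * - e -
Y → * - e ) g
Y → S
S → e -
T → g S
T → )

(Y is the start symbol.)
Y → * - e Y'
Y' → T
Y' → -
Y' → ) g
Y → S
S → e -
T → g S
T → )

Left-factoring transforms A → αβ₁ | αβ₂ into A → αA' and A' → β₁ | β₂
(α is the longest common prefix among the alternatives). Repeat until
no nonterminal has two alternatives with a common prefix.

Round 1: Y has alternatives sharing prefix '* - e'. Introduce Y': Y → * - e Y'
  Add: Y' → T
  Add: Y' → -
  Add: Y' → ) g

No remaining common prefixes — done.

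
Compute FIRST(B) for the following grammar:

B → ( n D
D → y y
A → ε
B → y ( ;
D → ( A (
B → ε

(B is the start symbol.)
To compute FIRST(B), examine every production with B on the left-hand side, reading each right-hand side left to right until a non-nullable symbol is reached.

From B → ( n D:
  - '(' is a terminal: add '(' and stop
From B → y ( ;:
  - y is a terminal: add 'y' and stop
From B → ε:
  - ε-production, so ε ∈ FIRST(B)

Collecting: FIRST(B) = { '(', 'y', ε }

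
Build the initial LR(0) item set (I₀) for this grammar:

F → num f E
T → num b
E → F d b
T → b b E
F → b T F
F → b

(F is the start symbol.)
{ [F → . b T F], [F → . b], [F → . num f E], [F' → . F] }

First, augment the grammar with F' → F
I₀ = CLOSURE({ [F' → . F] }):
  [F' → . F] has the dot before F: add [F → . num f E], [F → . b T F], [F → . b]
No further items can be added.

I₀ = { [F → . b T F], [F → . b], [F → . num f E], [F' → . F] }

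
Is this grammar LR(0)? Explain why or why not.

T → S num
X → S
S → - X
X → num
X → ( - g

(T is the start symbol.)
Augment with T' → T and build the canonical LR(0) collection (I0 = CLOSURE({[T' → . T]}), then GOTO on every symbol after a dot until no new states appear). It has 11 states:
  I0: { [S → . - X], [T → . S num], [T' → . T] }  — shift
  I1: { [S → - . X], [S → . - X], [X → . ( - g], [X → . S], [X → . num] }  — shift
  I2: { [T → S . num] }  — shift
  I3: { [T' → T .] }  — accept
  I4: { [T → S num .] }  — reduce
  I5: { [X → ( . - g] }  — shift
  I6: { [X → S .] }  — reduce
  I7: { [S → - X .] }  — reduce
  I8: { [X → num .] }  — reduce
  I9: { [X → ( - . g] }  — shift
  I10: { [X → ( - g .] }  — reduce

Every state is either a pure shift/goto state or contains exactly one complete item and nothing to shift — no conflicts. The grammar is LR(0).

Answer: Yes, the grammar is LR(0)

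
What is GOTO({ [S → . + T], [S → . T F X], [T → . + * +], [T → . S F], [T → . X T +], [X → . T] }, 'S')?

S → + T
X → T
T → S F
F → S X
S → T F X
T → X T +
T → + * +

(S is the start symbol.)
GOTO(I, 'S') = CLOSURE({ [A → αX.β] : [A → α.Xβ] ∈ I, X = 'S' })

Items with dot before 'S', with the dot advanced:
  [T → . S F] → [T → S . F]
Closure of the advanced items:
  [T → S . F] has the dot before F: add [F → . S X]
  [F → . S X] has the dot before S: add [S → . + T], [S → . T F X]
  [S → . T F X] has the dot before T: add [T → . S F], [T → . X T +], [T → . + * +]
  [T → . X T +] has the dot before X: add [X → . T]

GOTO = { [F → . S X], [S → . + T], [S → . T F X], [T → . + * +], [T → . S F], [T → . X T +], [T → S . F], [X → . T] }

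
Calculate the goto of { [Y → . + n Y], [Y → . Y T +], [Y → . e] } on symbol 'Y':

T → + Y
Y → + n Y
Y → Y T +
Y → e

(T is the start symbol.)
{ [T → . + Y], [Y → Y . T +] }

GOTO(I, 'Y') = CLOSURE({ [A → αX.β] : [A → α.Xβ] ∈ I, X = 'Y' })

Items with dot before 'Y', with the dot advanced:
  [Y → . Y T +] → [Y → Y . T +]
Closure of the advanced items:
  [Y → Y . T +] has the dot before T: add [T → . + Y]

GOTO = { [T → . + Y], [Y → Y . T +] }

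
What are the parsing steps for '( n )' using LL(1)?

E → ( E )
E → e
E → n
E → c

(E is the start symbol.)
LL(1) parsing maintains a stack (initially the start symbol over $) and the input. At each step: if the stack top is a terminal, match it against the current input token; if it is a non-terminal N, replace it with the RHS of M[N, lookahead] (the unique production whose predict set contains the lookahead).

Stack is shown with the top on the left.

Stack    Input    Action
------------------------
E $      ( n ) $  output E → ( E )
( E ) $  ( n ) $  match '('
E ) $    n ) $    output E → n
n ) $    n ) $    match 'n'
) $      ) $      match ')'
$        $        accept

The string is accepted.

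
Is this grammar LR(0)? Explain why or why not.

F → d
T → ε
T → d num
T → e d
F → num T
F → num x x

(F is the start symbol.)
Augment with F' → F and build the canonical LR(0) collection (I0 = CLOSURE({[F' → . F]}), then GOTO on every symbol after a dot until no new states appear). It has 11 states:
  I0: { [F → . d], [F → . num T], [F → . num x x], [F' → . F] }  — shift
  I1: { [F' → F .] }  — accept
  I2: { [F → d .] }  — reduce
  I3: { [F → num . T], [F → num . x x], [T → . d num], [T → . e d], [T → .] }  — shift, reduce
  I4: { [F → num T .] }  — reduce
  I5: { [T → d . num] }  — shift
  I6: { [T → e . d] }  — shift
  I7: { [F → num x . x] }  — shift
  I8: { [F → num x x .] }  — reduce
  I9: { [T → e d .] }  — reduce
  I10: { [T → d num .] }  — reduce

Conflict in state I3:
  Shift-reduce conflict between [T → .] and [F → num . x x]
So the grammar is NOT LR(0).

Answer: No. Shift-reduce conflict between [T → .] and [F → num . x x]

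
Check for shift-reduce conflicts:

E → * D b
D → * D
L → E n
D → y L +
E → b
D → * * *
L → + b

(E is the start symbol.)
Yes — I16: [D → * * * .] vs [D → . * * *]

A shift-reduce conflict occurs when an LR(0) state has both:
  - a complete (reduce) item [A → α .] (dot at the end), and
  - a shift item [B → β . c γ] (dot before a terminal).

Augment with E' → E and build the canonical LR(0) collection (I0 = CLOSURE({[E' → . E]}), then GOTO on every symbol after a dot until no new states appear). It has 17 states:
  I0: { [E → . * D b], [E → . b], [E' → . E] }  — shift
  I1: { [D → . * * *], [D → . * D], [D → . y L +], [E → * . D b] }  — shift
  I2: { [E' → E .] }  — accept
  I3: { [E → b .] }  — reduce
  I4: { [D → * . * *], [D → * . D], [D → . * * *], [D → . * D], [D → . y L +] }  — shift
  I5: { [E → * D . b] }  — shift
  I6: { [D → y . L +], [E → . * D b], [E → . b], [L → . + b], [L → . E n] }  — shift
  I7: { [L → + . b] }  — shift
  I8: { [L → E . n] }  — shift
  I9: { [D → y L . +] }  — shift
  I10: { [D → y L + .] }  — reduce
  I11: { [L → E n .] }  — reduce
  I12: { [L → + b .] }  — reduce
  I13: { [E → * D b .] }  — reduce
  I14: { [D → * * . *], [D → * . * *], [D → * . D], [D → . * * *], [D → . * D], [D → . y L +] }  — shift
  I15: { [D → * D .] }  — reduce
  I16: { [D → * * * .], [D → * * . *], [D → * . * *], [D → * . D], [D → . * * *], [D → . * D], [D → . y L +] }  — shift, reduce

I16 contains reduce item [D → * * * .] and shift items [D → . * * *], [D → * . * *], [D → * * . *], [D → . * D], [D → . y L +] — shift-reduce conflict.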